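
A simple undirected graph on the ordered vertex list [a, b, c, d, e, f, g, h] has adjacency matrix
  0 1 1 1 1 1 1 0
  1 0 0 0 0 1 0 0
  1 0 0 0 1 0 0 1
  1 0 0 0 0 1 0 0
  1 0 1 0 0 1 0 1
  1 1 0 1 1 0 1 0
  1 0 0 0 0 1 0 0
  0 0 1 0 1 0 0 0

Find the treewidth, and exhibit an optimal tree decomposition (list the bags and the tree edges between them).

The largest bag has 3 vertices, giving width 2; this decomposition certifies tw(G) ≤ 2. Conversely, {c, e, h} is a clique of size 3, and the vertices of any clique must share a bag in every tree decomposition; so some bag has ≥ 3 vertices and tw(G) ≥ 2. Therefore the treewidth is 2.

Treewidth 2.
One such decomposition:
Bags: B1 = {a, d, f}  B2 = {a, e, f}  B3 = {a, f, g}  B4 = {a, c, e}  B5 = {a, b, f}  B6 = {c, e, h}
Tree: B1–B2, B1–B3, B2–B4, B1–B5, B4–B6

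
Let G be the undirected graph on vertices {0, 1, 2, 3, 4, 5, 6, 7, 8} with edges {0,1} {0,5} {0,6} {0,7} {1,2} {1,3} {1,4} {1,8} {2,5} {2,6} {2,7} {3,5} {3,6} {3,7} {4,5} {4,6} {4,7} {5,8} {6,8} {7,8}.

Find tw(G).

4

A width-4 tree decomposition is:
Bags: B1 = {1, 3, 5, 6, 7}  B2 = {1, 5, 6, 7, 8}  B3 = {1, 2, 5, 6, 7}  B4 = {1, 4, 5, 6, 7}  B5 = {0, 1, 5, 6, 7}
Tree: B1–B2, B2–B3, B3–B4, B4–B5
The largest bag has 5 vertices, giving width 4; this decomposition certifies tw(G) ≤ 4. For the lower bound: the 5 vertex sets {3,7}, {5,8}, {1,2}, {6}, {4} are disjoint, each induces a connected subgraph, and every pair is joined by at least one edge of G. Contracting each set to a single vertex therefore yields K_{5} as a minor, and since treewidth is minor-monotone, tw(G) ≥ tw(K_{5}) = 4. Hence tw(G) = 4 exactly.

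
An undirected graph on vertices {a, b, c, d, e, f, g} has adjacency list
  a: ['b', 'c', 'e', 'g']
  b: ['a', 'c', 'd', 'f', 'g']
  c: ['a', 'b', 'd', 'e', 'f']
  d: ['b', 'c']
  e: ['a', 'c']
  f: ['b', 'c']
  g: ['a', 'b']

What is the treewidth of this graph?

2

A width-2 tree decomposition is:
Bags: B1 = {b, c, f}  B2 = {b, c, d}  B3 = {a, b, c}  B4 = {a, c, e}  B5 = {a, b, g}
Tree: B1–B2, B1–B3, B3–B4, B3–B5
Each bag holds 3 vertices, so the decomposition has width 2, which upper-bounds the treewidth. Conversely, {a, b, g} is a clique of size 3, and the vertices of any clique must share a bag in every tree decomposition; so some bag has ≥ 3 vertices and tw(G) ≥ 2. Combining the bounds, tw(G) = 2.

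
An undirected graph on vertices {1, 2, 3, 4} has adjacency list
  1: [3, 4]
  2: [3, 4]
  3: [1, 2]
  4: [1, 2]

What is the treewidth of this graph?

2

A width-2 tree decomposition is:
Bags: B1 = {1, 2, 4}  B2 = {1, 2, 3}
Tree: B1–B2
Every bag has size at most 3, so the width is 3 − 1 = 2 and tw(G) ≤ 2. For the lower bound, G contains the cycle 2–4–1–3–2, so G is not a forest; only forests have treewidth ≤ 1, hence tw(G) ≥ 2. Therefore the treewidth is 2.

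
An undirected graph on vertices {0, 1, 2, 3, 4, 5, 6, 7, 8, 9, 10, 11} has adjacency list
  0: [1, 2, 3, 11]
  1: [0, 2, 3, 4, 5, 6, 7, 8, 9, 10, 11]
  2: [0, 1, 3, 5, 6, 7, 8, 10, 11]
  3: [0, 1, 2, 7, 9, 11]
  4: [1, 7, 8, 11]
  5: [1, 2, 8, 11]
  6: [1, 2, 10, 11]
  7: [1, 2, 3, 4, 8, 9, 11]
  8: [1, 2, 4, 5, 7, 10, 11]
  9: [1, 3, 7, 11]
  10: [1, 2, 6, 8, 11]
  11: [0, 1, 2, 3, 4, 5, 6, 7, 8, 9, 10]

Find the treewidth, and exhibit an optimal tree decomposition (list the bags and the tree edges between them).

Each bag holds 5 vertices, so the decomposition has width 4, which upper-bounds the treewidth. Conversely, {1, 3, 7, 9, 11} is a clique of size 5, and the vertices of any clique must share a bag in every tree decomposition; so some bag has ≥ 5 vertices and tw(G) ≥ 4. Combining the bounds, tw(G) = 4.

Treewidth 4.
One optimal decomposition is:
Bags: B1 = {1, 2, 5, 8, 11}  B2 = {1, 2, 7, 8, 11}  B3 = {1, 2, 3, 7, 11}  B4 = {1, 2, 8, 10, 11}  B5 = {0, 1, 2, 3, 11}  B6 = {1, 3, 7, 9, 11}  B7 = {1, 2, 6, 10, 11}  B8 = {1, 4, 7, 8, 11}
Tree: B1–B2, B2–B3, B2–B4, B3–B5, B3–B6, B4–B7, B2–B8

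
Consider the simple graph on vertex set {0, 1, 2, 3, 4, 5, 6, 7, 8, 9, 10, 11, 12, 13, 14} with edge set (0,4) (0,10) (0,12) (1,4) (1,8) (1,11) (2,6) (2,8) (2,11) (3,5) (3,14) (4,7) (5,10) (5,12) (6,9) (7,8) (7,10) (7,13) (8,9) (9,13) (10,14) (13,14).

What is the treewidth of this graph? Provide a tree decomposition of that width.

Every bag has size at most 4, so the width is 4 − 1 = 3 and tw(G) ≤ 3. For the lower bound: the 4 vertex sets {2,6,11}, {1}, {8}, {4,7,9,13} are disjoint, each induces a connected subgraph, and every pair is joined by at least one edge of G. Contracting each set to a single vertex therefore yields K_{4} as a minor, and since treewidth is minor-monotone, tw(G) ≥ tw(K_{4}) = 3. Hence tw(G) = 3 exactly.

Treewidth 3.
One optimal decomposition is:
Bags: B1 = {1, 2, 6, 11}  B2 = {1, 2, 6, 8}  B3 = {1, 6, 8, 9}  B4 = {1, 4, 8, 9}  B5 = {4, 7, 8, 9}  B6 = {4, 7, 9, 13}  B7 = {0, 4, 7, 13}  B8 = {0, 7, 10, 13}  B9 = {0, 10, 13, 14}  B10 = {0, 10, 12, 14}  B11 = {5, 10, 12, 14}  B12 = {3, 5, 12, 14}
Tree: B1–B2, B2–B3, B3–B4, B4–B5, B5–B6, B6–B7, B7–B8, B8–B9, B9–B10, B10–B11, B11–B12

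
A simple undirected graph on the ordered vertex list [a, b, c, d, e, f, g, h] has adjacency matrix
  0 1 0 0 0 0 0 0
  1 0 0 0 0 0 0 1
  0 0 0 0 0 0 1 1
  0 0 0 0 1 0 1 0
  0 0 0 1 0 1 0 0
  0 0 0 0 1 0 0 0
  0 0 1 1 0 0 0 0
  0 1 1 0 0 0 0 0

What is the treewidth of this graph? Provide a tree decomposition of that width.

Treewidth 1.
One such decomposition:
Bags: B1 = {e, f}  B2 = {d, e}  B3 = {d, g}  B4 = {c, g}  B5 = {c, h}  B6 = {b, h}  B7 = {a, b}
Tree: B1–B2, B2–B3, B3–B4, B4–B5, B5–B6, B6–B7

The largest bag has 2 vertices, giving width 1; this decomposition certifies tw(G) ≤ 1. G has an edge, so its treewidth is at least 1. The upper and lower bounds meet at 1, so that is the treewidth.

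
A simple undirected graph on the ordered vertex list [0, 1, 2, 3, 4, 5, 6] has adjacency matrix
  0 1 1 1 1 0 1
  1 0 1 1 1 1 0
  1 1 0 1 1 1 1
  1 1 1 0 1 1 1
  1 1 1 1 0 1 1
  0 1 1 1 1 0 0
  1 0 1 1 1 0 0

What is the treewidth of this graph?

4

A width-4 tree decomposition is:
Bags: B1 = {0, 1, 2, 3, 4}  B2 = {0, 2, 3, 4, 6}  B3 = {1, 2, 3, 4, 5}
Tree: B1–B2, B1–B3
Every bag has size at most 5, so the width is 5 − 1 = 4 and tw(G) ≤ 4. For the lower bound, the 5 vertices {0, 1, 2, 3, 4} are pairwise adjacent, and any tree decomposition puts a clique entirely inside one bag — forcing width ≥ 4. The upper and lower bounds meet at 4, so that is the treewidth.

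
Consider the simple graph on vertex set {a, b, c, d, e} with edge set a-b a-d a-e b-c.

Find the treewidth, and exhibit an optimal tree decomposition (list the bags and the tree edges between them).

Treewidth 1.
One optimal decomposition is:
Bags: B1 = {a, d}  B2 = {a, b}  B3 = {b, c}  B4 = {a, e}
Tree: B1–B2, B2–B3, B1–B4

The largest bag has 2 vertices, giving width 1; this decomposition certifies tw(G) ≤ 1. G has an edge, so its treewidth is at least 1. Hence tw(G) = 1 exactly.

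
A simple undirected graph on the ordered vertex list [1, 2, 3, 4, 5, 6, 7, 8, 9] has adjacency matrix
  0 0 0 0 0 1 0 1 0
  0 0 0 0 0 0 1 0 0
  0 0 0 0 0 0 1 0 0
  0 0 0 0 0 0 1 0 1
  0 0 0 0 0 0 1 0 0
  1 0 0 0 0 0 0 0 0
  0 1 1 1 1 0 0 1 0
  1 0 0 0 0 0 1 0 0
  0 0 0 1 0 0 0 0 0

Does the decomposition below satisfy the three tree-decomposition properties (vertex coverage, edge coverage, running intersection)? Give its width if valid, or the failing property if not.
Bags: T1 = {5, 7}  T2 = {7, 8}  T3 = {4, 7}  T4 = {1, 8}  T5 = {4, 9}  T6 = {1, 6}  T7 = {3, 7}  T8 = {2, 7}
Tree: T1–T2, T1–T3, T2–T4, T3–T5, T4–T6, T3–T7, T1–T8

Yes; width 1.

Checking the three conditions: (i) the bags cover all of {1, 2, 3, 4, 5, 6, 7, 8, 9}; (ii) for each edge, some bag contains both endpoints; (iii) the bags containing any fixed vertex form a subtree. All hold, so the decomposition is valid with width 2 − 1 = 1.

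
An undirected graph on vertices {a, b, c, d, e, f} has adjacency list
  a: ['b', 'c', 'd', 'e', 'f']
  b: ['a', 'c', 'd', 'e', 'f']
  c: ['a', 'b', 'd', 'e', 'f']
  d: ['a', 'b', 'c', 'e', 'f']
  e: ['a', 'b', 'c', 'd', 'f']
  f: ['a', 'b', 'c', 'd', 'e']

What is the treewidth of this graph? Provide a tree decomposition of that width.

With just one bag of size 6, the width is 6 − 1 = 5, so tw(G) ≤ 5. For the lower bound, the 6 vertices {a, b, c, d, e, f} are pairwise adjacent, and any tree decomposition puts a clique entirely inside one bag — forcing width ≥ 5. The upper and lower bounds meet at 5, so that is the treewidth.

Treewidth 5.
One such decomposition:
Bags: B1 = {a, b, c, d, e, f}
Tree: (single bag)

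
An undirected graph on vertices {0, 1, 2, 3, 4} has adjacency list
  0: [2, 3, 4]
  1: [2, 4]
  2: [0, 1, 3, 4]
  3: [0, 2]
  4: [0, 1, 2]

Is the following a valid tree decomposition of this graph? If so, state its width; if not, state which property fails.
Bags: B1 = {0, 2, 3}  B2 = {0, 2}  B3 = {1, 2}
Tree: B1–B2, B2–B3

A tree decomposition must satisfy three properties: every vertex lies in some bag; for every edge, both endpoints lie together in some bag; and for every vertex, the bags containing it form a connected subtree. Here vertex 4 appears in no bag, so the decomposition is invalid.

No — vertex 4 appears in no bag.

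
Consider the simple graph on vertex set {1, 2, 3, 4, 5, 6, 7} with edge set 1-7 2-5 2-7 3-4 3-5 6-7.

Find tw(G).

1

A width-1 tree decomposition is:
Bags: B1 = {2, 7}  B2 = {6, 7}  B3 = {2, 5}  B4 = {3, 5}  B5 = {1, 7}  B6 = {3, 4}
Tree: B1–B2, B1–B3, B3–B4, B1–B5, B4–B6
Each bag holds 2 vertices, so the decomposition has width 1, which upper-bounds the treewidth. Any graph with an edge has treewidth ≥ 1, and G has the edge 7–2. Combining the bounds, tw(G) = 1.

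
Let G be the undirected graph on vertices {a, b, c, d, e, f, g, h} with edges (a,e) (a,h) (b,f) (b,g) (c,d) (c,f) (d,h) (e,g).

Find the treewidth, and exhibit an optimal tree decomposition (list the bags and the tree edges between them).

Treewidth 2.
Bags: B1 = {a, d, h}  B2 = {a, d, e}  B3 = {d, e, g}  B4 = {b, d, g}  B5 = {b, d, f}  B6 = {c, d, f}
Tree: B1–B2, B2–B3, B3–B4, B4–B5, B5–B6

Each bag holds 3 vertices, so the decomposition has width 2, which upper-bounds the treewidth. Since d–h–a–e–g–b–f–c–d is a cycle in G, G is not acyclic. Forests are exactly the graphs of treewidth ≤ 1, so tw(G) ≥ 2. The upper and lower bounds meet at 2, so that is the treewidth.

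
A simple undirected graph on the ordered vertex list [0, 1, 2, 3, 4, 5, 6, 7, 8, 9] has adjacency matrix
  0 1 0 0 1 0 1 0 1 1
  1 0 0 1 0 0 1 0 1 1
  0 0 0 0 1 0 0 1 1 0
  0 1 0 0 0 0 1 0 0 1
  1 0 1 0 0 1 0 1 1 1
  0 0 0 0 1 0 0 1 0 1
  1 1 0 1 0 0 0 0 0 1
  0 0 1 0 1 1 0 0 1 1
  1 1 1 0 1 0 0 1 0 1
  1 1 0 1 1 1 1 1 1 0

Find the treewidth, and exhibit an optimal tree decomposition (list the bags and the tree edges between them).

Each bag holds 4 vertices, so the decomposition has width 3, which upper-bounds the treewidth. For the lower bound, the 4 vertices {0, 1, 8, 9} are pairwise adjacent, and any tree decomposition puts a clique entirely inside one bag — forcing width ≥ 3. Therefore the treewidth is 3.

Treewidth 3.
Bags: B1 = {0, 1, 8, 9}  B2 = {0, 4, 8, 9}  B3 = {0, 1, 6, 9}  B4 = {1, 3, 6, 9}  B5 = {4, 7, 8, 9}  B6 = {2, 4, 7, 8}  B7 = {4, 5, 7, 9}
Tree: B1–B2, B1–B3, B3–B4, B2–B5, B5–B6, B5–B7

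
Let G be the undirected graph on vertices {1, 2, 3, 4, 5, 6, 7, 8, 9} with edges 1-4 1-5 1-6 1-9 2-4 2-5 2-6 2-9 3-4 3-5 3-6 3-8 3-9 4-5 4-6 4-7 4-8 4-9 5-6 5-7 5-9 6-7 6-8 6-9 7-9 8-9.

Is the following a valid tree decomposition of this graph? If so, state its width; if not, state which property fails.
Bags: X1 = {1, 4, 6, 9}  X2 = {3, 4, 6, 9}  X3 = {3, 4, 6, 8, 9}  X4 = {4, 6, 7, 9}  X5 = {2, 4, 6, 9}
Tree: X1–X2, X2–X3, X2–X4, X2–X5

A tree decomposition must satisfy three properties: every vertex lies in some bag; for every edge, both endpoints lie together in some bag; and for every vertex, the bags containing it form a connected subtree. Here vertex 5 appears in no bag, so the decomposition is invalid.

No — vertex 5 appears in no bag.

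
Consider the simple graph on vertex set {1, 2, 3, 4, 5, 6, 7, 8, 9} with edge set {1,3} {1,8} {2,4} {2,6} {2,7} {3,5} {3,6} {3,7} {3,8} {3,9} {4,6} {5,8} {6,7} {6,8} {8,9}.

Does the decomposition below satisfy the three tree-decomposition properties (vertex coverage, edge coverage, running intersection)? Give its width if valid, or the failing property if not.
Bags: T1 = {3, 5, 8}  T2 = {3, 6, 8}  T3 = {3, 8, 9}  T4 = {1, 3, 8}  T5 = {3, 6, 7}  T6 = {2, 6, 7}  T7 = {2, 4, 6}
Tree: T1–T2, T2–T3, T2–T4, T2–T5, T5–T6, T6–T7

Vertex coverage: the bags together contain {1, 2, 3, 4, 5, 6, 7, 8, 9}, the full vertex set. Edge coverage: each edge of G has both endpoints in at least one bag. Running intersection: for every vertex, the bags containing it form a connected subtree. All three properties hold, so this is a valid tree decomposition of width max|bag| − 1 = 2, and hence tw(G) ≤ 2.

Yes; width 2.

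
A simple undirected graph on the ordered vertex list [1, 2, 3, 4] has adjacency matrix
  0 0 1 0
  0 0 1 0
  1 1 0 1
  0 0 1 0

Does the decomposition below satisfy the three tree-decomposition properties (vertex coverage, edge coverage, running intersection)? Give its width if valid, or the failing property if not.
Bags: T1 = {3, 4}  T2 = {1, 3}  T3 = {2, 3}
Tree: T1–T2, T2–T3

Checking the three conditions: (i) the bags cover all of {1, 2, 3, 4}; (ii) for each edge, some bag contains both endpoints; (iii) the bags containing any fixed vertex form a subtree. All hold, so the decomposition is valid with width 2 − 1 = 1.

Yes; width 1.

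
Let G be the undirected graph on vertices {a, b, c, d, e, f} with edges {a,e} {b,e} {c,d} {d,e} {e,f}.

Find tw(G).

1

A width-1 tree decomposition is:
Bags: B1 = {c, d}  B2 = {d, e}  B3 = {e, f}  B4 = {b, e}  B5 = {a, e}
Tree: B1–B2, B2–B3, B3–B4, B2–B5
Each bag holds 2 vertices, so the decomposition has width 1, which upper-bounds the treewidth. G has an edge, so its treewidth is at least 1. The upper and lower bounds meet at 1, so that is the treewidth.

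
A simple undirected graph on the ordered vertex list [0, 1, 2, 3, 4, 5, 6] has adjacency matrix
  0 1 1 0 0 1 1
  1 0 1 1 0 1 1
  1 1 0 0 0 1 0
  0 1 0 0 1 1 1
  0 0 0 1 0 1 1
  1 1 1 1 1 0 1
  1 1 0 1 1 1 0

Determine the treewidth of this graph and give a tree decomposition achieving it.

Each bag holds 4 vertices, so the decomposition has width 3, which upper-bounds the treewidth. For the lower bound, the 4 vertices {0, 1, 2, 5} are pairwise adjacent, and any tree decomposition puts a clique entirely inside one bag — forcing width ≥ 3. The upper and lower bounds meet at 3, so that is the treewidth.

Treewidth 3.
Bags: B1 = {1, 3, 5, 6}  B2 = {0, 1, 5, 6}  B3 = {0, 1, 2, 5}  B4 = {3, 4, 5, 6}
Tree: B1–B2, B2–B3, B1–B4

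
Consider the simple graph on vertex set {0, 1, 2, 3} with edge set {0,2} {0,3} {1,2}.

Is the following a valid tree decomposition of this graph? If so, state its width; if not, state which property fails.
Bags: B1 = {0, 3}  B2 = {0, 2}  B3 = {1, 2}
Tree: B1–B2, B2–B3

Vertex coverage: the bags together contain {0, 1, 2, 3}, the full vertex set. Edge coverage: each edge of G has both endpoints in at least one bag. Running intersection: for every vertex, the bags containing it form a connected subtree. All three properties hold, so this is a valid tree decomposition of width max|bag| − 1 = 1, and hence tw(G) ≤ 1.

Yes; width 1.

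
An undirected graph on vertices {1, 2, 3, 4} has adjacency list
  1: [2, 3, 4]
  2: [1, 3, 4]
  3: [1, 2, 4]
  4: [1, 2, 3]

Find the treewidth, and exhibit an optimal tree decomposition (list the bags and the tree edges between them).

With just one bag of size 4, the width is 4 − 1 = 3, so tw(G) ≤ 3. On the other hand G contains the 4-clique {1, 2, 3, 4}. A clique must lie in a single bag of any decomposition, so no decomposition can have width below 3. The upper and lower bounds meet at 3, so that is the treewidth.

Treewidth 3.
One optimal decomposition is:
Bags: B1 = {1, 2, 3, 4}
Tree: (single bag)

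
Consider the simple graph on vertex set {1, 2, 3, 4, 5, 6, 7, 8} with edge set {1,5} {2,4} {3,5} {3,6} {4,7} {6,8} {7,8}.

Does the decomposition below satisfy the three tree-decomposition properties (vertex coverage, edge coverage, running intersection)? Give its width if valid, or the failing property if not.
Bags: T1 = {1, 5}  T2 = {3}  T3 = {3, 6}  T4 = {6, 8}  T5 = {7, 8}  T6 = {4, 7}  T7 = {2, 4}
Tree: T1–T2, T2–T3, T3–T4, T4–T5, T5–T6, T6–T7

No — edge (5,3) lies in no bag.

A tree decomposition must satisfy three properties: every vertex lies in some bag; for every edge, both endpoints lie together in some bag; and for every vertex, the bags containing it form a connected subtree. Here edge (5,3) lies in no bag, so the decomposition is invalid.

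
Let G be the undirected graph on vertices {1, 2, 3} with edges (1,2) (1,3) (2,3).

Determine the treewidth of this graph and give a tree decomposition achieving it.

With just one bag of size 3, the width is 3 − 1 = 2, so tw(G) ≤ 2. On the other hand G contains the 3-clique {1, 2, 3}. A clique must lie in a single bag of any decomposition, so no decomposition can have width below 2. Therefore the treewidth is 2.

Treewidth 2.
One such decomposition:
Bags: B1 = {1, 2, 3}
Tree: (single bag)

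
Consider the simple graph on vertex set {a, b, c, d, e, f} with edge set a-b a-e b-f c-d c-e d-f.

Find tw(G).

2

A width-2 tree decomposition is:
Bags: B1 = {b, d, f}  B2 = {b, c, d}  B3 = {b, c, e}  B4 = {a, b, e}
Tree: B1–B2, B2–B3, B3–B4
The largest bag has 3 vertices, giving width 2; this decomposition certifies tw(G) ≤ 2. Since b–f–d–c–e–a–b is a cycle in G, G is not acyclic. Forests are exactly the graphs of treewidth ≤ 1, so tw(G) ≥ 2. Combining the bounds, tw(G) = 2.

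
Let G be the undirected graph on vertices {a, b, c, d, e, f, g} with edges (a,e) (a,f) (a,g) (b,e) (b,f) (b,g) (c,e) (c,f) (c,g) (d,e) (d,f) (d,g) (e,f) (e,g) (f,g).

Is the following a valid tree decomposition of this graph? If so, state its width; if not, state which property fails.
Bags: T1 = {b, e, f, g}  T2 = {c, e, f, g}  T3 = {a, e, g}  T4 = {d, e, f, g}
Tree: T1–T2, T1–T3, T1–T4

No — edge (f,a) lies in no bag.

A tree decomposition must satisfy three properties: every vertex lies in some bag; for every edge, both endpoints lie together in some bag; and for every vertex, the bags containing it form a connected subtree. Here edge (f,a) lies in no bag, so the decomposition is invalid.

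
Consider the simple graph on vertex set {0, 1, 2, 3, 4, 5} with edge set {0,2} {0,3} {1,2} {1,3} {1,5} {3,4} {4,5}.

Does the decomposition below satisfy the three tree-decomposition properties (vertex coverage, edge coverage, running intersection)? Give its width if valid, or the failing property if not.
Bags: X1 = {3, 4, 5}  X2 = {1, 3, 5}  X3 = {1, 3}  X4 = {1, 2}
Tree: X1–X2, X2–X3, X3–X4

A tree decomposition must satisfy three properties: every vertex lies in some bag; for every edge, both endpoints lie together in some bag; and for every vertex, the bags containing it form a connected subtree. Here vertex 0 appears in no bag, so the decomposition is invalid.

No — vertex 0 appears in no bag.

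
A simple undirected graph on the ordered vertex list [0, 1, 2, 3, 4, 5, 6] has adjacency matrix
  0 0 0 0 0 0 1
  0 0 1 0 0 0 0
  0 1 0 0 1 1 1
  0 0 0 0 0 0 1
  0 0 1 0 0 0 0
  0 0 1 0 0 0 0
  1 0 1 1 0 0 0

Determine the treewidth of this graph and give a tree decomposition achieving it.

Treewidth 1.
Bags: B1 = {2, 6}  B2 = {2, 5}  B3 = {1, 2}  B4 = {2, 4}  B5 = {0, 6}  B6 = {3, 6}
Tree: B1–B2, B1–B3, B1–B4, B1–B5, B1–B6

Every bag has size at most 2, so the width is 2 − 1 = 1 and tw(G) ≤ 1. G has an edge, so its treewidth is at least 1. Hence tw(G) = 1 exactly.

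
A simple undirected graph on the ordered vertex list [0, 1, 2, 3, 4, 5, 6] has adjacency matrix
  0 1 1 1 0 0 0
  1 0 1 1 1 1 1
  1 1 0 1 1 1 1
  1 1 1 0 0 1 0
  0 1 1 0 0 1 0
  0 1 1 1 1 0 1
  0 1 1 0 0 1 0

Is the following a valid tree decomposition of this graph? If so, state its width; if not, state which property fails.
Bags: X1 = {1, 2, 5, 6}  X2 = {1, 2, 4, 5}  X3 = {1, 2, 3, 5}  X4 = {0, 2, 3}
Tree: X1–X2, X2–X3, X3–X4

A tree decomposition must satisfy three properties: every vertex lies in some bag; for every edge, both endpoints lie together in some bag; and for every vertex, the bags containing it form a connected subtree. Here edge (1,0) lies in no bag, so the decomposition is invalid.

No — edge (1,0) lies in no bag.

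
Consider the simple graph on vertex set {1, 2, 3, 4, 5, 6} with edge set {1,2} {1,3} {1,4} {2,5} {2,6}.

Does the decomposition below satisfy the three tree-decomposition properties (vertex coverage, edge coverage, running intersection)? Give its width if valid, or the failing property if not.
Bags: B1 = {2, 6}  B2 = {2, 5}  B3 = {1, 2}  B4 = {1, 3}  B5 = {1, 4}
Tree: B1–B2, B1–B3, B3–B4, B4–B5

Every vertex of G appears in some bag (union = {1, 2, 3, 4, 5, 6}); every edge is covered by a bag; and for each vertex v the set of bags containing v is connected in the bag tree. The decomposition is therefore valid. The largest bag has 2 vertices, so the width is 1.

Yes; width 1.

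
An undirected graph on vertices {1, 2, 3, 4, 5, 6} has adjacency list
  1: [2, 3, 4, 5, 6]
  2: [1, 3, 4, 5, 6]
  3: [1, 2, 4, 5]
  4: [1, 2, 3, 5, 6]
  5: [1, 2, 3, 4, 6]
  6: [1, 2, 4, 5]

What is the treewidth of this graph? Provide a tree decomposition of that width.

Treewidth 4.
One such decomposition:
Bags: B1 = {1, 2, 4, 5, 6}  B2 = {1, 2, 3, 4, 5}
Tree: B1–B2

The largest bag has 5 vertices, giving width 4; this decomposition certifies tw(G) ≤ 4. On the other hand G contains the 5-clique {1, 2, 3, 4, 5}. A clique must lie in a single bag of any decomposition, so no decomposition can have width below 4. Therefore the treewidth is 4.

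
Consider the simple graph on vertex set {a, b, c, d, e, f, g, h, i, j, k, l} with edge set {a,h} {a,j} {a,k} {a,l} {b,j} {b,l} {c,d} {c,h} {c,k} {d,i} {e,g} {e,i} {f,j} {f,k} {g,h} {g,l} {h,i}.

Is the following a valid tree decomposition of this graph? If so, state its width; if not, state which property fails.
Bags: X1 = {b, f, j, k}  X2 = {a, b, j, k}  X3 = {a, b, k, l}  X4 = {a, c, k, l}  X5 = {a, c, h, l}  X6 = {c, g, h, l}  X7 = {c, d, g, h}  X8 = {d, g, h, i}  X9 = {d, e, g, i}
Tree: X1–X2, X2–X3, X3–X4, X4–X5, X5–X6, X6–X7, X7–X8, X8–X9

Yes; width 3.

Vertex coverage: the bags together contain {a, b, c, d, e, f, g, h, i, j, k, l}, the full vertex set. Edge coverage: each edge of G has both endpoints in at least one bag. Running intersection: for every vertex, the bags containing it form a connected subtree. All three properties hold, so this is a valid tree decomposition of width max|bag| − 1 = 3, and hence tw(G) ≤ 3.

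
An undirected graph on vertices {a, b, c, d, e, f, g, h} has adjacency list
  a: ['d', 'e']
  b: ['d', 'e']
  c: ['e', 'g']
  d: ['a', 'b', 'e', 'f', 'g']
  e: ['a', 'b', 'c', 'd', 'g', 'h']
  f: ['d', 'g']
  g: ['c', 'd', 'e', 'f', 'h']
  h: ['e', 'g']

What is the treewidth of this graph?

2

A width-2 tree decomposition is:
Bags: B1 = {d, e, g}  B2 = {b, d, e}  B3 = {e, g, h}  B4 = {a, d, e}  B5 = {c, e, g}  B6 = {d, f, g}
Tree: B1–B2, B1–B3, B2–B4, B1–B5, B1–B6
Each bag holds 3 vertices, so the decomposition has width 2, which upper-bounds the treewidth. For the lower bound, the 3 vertices {d, e, g} are pairwise adjacent, and any tree decomposition puts a clique entirely inside one bag — forcing width ≥ 2. The upper and lower bounds meet at 2, so that is the treewidth.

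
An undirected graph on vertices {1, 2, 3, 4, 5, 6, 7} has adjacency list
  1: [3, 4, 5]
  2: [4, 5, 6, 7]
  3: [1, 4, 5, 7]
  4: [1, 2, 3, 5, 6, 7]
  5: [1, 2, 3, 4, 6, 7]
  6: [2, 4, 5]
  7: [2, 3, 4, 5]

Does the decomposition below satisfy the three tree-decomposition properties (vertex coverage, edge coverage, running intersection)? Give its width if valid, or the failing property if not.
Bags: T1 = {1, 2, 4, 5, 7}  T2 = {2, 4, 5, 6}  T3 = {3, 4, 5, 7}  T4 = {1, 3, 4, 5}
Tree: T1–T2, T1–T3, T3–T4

A tree decomposition must satisfy three properties: every vertex lies in some bag; for every edge, both endpoints lie together in some bag; and for every vertex, the bags containing it form a connected subtree. Here bags containing vertex 1 are not connected in the tree, so the decomposition is invalid.

No — bags containing vertex 1 are not connected in the tree.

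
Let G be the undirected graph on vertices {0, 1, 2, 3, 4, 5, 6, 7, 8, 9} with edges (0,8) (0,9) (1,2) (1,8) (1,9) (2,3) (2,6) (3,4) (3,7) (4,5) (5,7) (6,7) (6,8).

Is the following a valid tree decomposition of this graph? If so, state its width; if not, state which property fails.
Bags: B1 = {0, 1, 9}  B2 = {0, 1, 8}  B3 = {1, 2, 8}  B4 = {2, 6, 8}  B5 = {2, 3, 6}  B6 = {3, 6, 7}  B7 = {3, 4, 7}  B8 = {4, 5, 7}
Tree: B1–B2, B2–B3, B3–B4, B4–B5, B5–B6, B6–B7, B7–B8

Every vertex of G appears in some bag (union = {0, 1, 2, 3, 4, 5, 6, 7, 8, 9}); every edge is covered by a bag; and for each vertex v the set of bags containing v is connected in the bag tree. The decomposition is therefore valid. The largest bag has 3 vertices, so the width is 2.

Yes; width 2.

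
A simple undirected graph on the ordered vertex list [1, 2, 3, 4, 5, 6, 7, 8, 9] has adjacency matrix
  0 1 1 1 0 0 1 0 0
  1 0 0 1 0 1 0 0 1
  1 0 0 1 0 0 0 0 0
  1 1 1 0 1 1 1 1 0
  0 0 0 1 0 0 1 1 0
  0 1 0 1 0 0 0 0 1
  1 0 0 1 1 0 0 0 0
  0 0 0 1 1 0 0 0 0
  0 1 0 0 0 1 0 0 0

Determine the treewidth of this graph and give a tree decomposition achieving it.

Treewidth 2.
Bags: B1 = {1, 2, 4}  B2 = {1, 3, 4}  B3 = {1, 4, 7}  B4 = {2, 4, 6}  B5 = {4, 5, 7}  B6 = {4, 5, 8}  B7 = {2, 6, 9}
Tree: B1–B2, B2–B3, B1–B4, B3–B5, B5–B6, B4–B7

Each bag holds 3 vertices, so the decomposition has width 2, which upper-bounds the treewidth. On the other hand G contains the 3-clique {2, 6, 9}. A clique must lie in a single bag of any decomposition, so no decomposition can have width below 2. The upper and lower bounds meet at 2, so that is the treewidth.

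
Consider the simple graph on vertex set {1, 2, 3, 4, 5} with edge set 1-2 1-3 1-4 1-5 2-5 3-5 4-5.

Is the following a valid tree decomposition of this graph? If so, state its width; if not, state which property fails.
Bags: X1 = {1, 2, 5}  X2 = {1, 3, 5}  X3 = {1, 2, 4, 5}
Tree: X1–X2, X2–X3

No — bags containing vertex 2 are not connected in the tree.

A tree decomposition must satisfy three properties: every vertex lies in some bag; for every edge, both endpoints lie together in some bag; and for every vertex, the bags containing it form a connected subtree. Here bags containing vertex 2 are not connected in the tree, so the decomposition is invalid.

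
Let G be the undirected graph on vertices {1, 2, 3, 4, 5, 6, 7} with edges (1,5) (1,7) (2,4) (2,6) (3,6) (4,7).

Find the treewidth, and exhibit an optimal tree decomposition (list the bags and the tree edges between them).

Every bag has size at most 2, so the width is 2 − 1 = 1 and tw(G) ≤ 1. Since G has at least one edge (e.g. 5–1), it is not an edgeless graph, so tw(G) ≥ 1. Combining the bounds, tw(G) = 1.

Treewidth 1.
One such decomposition:
Bags: B1 = {1, 5}  B2 = {1, 7}  B3 = {4, 7}  B4 = {2, 4}  B5 = {2, 6}  B6 = {3, 6}
Tree: B1–B2, B2–B3, B3–B4, B4–B5, B5–B6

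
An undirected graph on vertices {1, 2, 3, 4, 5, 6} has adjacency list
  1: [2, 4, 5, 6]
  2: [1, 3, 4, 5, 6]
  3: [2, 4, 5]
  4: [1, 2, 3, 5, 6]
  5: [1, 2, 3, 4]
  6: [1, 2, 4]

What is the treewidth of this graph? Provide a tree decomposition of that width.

Treewidth 3.
One optimal decomposition is:
Bags: B1 = {1, 2, 4, 5}  B2 = {2, 3, 4, 5}  B3 = {1, 2, 4, 6}
Tree: B1–B2, B1–B3

Each bag holds 4 vertices, so the decomposition has width 3, which upper-bounds the treewidth. On the other hand G contains the 4-clique {1, 2, 4, 5}. A clique must lie in a single bag of any decomposition, so no decomposition can have width below 3. Hence tw(G) = 3 exactly.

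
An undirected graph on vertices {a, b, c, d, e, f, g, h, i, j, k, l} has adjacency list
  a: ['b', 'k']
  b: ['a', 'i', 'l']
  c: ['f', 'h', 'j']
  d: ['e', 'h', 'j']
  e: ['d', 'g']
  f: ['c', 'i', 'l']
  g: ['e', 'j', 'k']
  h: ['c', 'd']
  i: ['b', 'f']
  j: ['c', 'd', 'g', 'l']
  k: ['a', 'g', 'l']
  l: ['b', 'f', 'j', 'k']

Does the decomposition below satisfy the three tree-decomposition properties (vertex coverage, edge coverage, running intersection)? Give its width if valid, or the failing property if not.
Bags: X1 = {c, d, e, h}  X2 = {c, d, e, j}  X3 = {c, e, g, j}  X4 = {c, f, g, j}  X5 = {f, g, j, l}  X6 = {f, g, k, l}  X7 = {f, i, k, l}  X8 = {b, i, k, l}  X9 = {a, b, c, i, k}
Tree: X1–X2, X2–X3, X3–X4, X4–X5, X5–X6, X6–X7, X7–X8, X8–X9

A tree decomposition must satisfy three properties: every vertex lies in some bag; for every edge, both endpoints lie together in some bag; and for every vertex, the bags containing it form a connected subtree. Here bags containing vertex c are not connected in the tree, so the decomposition is invalid.

No — bags containing vertex c are not connected in the tree.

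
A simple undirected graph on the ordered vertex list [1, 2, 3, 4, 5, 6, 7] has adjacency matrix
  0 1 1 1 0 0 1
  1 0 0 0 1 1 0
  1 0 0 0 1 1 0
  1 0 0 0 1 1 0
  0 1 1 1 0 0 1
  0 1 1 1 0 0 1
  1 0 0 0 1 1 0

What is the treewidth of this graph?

A width-3 tree decomposition is:
Bags: B1 = {1, 4, 5, 6}  B2 = {1, 2, 5, 6}  B3 = {1, 3, 5, 6}  B4 = {1, 5, 6, 7}
Tree: B1–B2, B2–B3, B3–B4
Each bag holds 4 vertices, so the decomposition has width 3, which upper-bounds the treewidth. For the lower bound: the 4 vertex sets {4,6}, {1,2}, {5}, {3} are disjoint, each induces a connected subgraph, and every pair is joined by at least one edge of G. Contracting each set to a single vertex therefore yields K_{4} as a minor, and since treewidth is minor-monotone, tw(G) ≥ tw(K_{4}) = 3. Hence tw(G) = 3 exactly.

3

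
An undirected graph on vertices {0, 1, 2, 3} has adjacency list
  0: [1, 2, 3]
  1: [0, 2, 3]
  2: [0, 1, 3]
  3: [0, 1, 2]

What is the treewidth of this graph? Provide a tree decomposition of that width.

Treewidth 3.
Bags: B1 = {0, 1, 2, 3}
Tree: (single bag)

With just one bag of size 4, the width is 4 − 1 = 3, so tw(G) ≤ 3. Conversely, {0, 1, 2, 3} is a clique of size 4, and the vertices of any clique must share a bag in every tree decomposition; so some bag has ≥ 4 vertices and tw(G) ≥ 3. Combining the bounds, tw(G) = 3.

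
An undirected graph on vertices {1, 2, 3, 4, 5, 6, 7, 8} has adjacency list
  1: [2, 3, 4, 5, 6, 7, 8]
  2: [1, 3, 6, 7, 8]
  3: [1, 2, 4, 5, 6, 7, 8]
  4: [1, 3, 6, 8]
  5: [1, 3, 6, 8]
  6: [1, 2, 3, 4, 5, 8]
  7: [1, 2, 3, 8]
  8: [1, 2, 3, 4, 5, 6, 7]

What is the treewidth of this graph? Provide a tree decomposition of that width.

Treewidth 4.
Bags: B1 = {1, 3, 5, 6, 8}  B2 = {1, 3, 4, 6, 8}  B3 = {1, 2, 3, 6, 8}  B4 = {1, 2, 3, 7, 8}
Tree: B1–B2, B1–B3, B3–B4

The largest bag has 5 vertices, giving width 4; this decomposition certifies tw(G) ≤ 4. Conversely, {1, 2, 3, 6, 8} is a clique of size 5, and the vertices of any clique must share a bag in every tree decomposition; so some bag has ≥ 5 vertices and tw(G) ≥ 4. The upper and lower bounds meet at 4, so that is the treewidth.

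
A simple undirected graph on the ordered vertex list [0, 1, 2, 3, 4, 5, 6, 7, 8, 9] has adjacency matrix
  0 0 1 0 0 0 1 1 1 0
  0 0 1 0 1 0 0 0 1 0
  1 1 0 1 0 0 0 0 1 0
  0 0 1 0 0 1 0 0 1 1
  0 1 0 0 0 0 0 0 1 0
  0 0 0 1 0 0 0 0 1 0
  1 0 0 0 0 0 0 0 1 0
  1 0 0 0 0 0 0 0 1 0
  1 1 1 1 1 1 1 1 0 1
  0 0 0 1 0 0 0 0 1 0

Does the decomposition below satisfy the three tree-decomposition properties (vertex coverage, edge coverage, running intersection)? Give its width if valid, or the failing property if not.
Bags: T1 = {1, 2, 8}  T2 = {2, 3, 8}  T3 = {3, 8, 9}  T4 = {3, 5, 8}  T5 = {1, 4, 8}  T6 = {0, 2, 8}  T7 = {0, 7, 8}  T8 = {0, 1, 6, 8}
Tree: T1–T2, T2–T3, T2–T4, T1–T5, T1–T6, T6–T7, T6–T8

No — bags containing vertex 1 are not connected in the tree.

A tree decomposition must satisfy three properties: every vertex lies in some bag; for every edge, both endpoints lie together in some bag; and for every vertex, the bags containing it form a connected subtree. Here bags containing vertex 1 are not connected in the tree, so the decomposition is invalid.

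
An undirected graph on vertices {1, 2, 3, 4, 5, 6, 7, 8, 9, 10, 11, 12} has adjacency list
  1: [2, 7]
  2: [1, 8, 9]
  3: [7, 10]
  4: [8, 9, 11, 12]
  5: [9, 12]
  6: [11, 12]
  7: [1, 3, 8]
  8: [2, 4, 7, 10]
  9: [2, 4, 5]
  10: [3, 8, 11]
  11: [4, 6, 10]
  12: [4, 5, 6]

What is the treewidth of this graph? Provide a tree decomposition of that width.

Every bag has size at most 4, so the width is 4 − 1 = 3 and tw(G) ≤ 3. For the lower bound: the 4 vertex sets {1,3,7}, {2}, {8}, {4,9,10,11} are disjoint, each induces a connected subgraph, and every pair is joined by at least one edge of G. Contracting each set to a single vertex therefore yields K_{4} as a minor, and since treewidth is minor-monotone, tw(G) ≥ tw(K_{4}) = 3. The upper and lower bounds meet at 3, so that is the treewidth.

Treewidth 3.
Bags: B1 = {1, 2, 3, 7}  B2 = {2, 3, 7, 8}  B3 = {2, 3, 8, 10}  B4 = {2, 8, 9, 10}  B5 = {4, 8, 9, 10}  B6 = {4, 9, 10, 11}  B7 = {4, 5, 9, 11}  B8 = {4, 5, 11, 12}  B9 = {5, 6, 11, 12}
Tree: B1–B2, B2–B3, B3–B4, B4–B5, B5–B6, B6–B7, B7–B8, B8–B9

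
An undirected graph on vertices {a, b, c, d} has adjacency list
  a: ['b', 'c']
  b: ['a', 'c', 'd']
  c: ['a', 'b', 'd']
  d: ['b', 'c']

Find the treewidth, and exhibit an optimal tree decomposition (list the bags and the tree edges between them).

Treewidth 2.
One such decomposition:
Bags: B1 = {a, b, c}  B2 = {b, c, d}
Tree: B1–B2

Each bag holds 3 vertices, so the decomposition has width 2, which upper-bounds the treewidth. For the lower bound, the 3 vertices {b, c, d} are pairwise adjacent, and any tree decomposition puts a clique entirely inside one bag — forcing width ≥ 2. Therefore the treewidth is 2.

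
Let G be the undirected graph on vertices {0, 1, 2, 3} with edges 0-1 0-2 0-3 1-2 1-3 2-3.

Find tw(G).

3

A width-3 tree decomposition is:
Bags: B1 = {0, 1, 2, 3}
Tree: (single bag)
A single bag containing all 4 vertices is trivially a valid decomposition of width 3. Conversely, {0, 1, 2, 3} is a clique of size 4, and the vertices of any clique must share a bag in every tree decomposition; so some bag has ≥ 4 vertices and tw(G) ≥ 3. The upper and lower bounds meet at 3, so that is the treewidth.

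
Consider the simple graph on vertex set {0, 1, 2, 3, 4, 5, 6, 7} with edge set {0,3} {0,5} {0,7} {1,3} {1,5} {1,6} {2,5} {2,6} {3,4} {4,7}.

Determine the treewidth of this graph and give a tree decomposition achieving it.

Treewidth 2.
Bags: B1 = {1, 2, 6}  B2 = {1, 2, 5}  B3 = {1, 3, 5}  B4 = {0, 3, 5}  B5 = {0, 3, 4}  B6 = {0, 4, 7}
Tree: B1–B2, B2–B3, B3–B4, B4–B5, B5–B6

Every bag has size at most 3, so the width is 3 − 1 = 2 and tw(G) ≤ 2. The edges 6–2–5–1–6 form a cycle, so G is not a tree and its treewidth is at least 2. Hence tw(G) = 2 exactly.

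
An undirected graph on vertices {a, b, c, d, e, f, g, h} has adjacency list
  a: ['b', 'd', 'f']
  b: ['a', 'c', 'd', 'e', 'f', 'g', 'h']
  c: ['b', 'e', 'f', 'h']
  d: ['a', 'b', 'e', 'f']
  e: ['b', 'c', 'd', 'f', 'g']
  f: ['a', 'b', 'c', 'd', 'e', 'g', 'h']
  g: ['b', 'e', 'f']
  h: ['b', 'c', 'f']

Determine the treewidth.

3

A width-3 tree decomposition is:
Bags: B1 = {b, e, f, g}  B2 = {b, c, e, f}  B3 = {b, d, e, f}  B4 = {b, c, f, h}  B5 = {a, b, d, f}
Tree: B1–B2, B2–B3, B2–B4, B3–B5
Each bag holds 4 vertices, so the decomposition has width 3, which upper-bounds the treewidth. Conversely, {b, d, e, f} is a clique of size 4, and the vertices of any clique must share a bag in every tree decomposition; so some bag has ≥ 4 vertices and tw(G) ≥ 3. Combining the bounds, tw(G) = 3.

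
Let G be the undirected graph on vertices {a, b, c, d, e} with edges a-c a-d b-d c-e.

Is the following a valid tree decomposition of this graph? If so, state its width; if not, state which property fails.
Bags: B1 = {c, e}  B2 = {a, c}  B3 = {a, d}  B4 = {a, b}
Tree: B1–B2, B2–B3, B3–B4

A tree decomposition must satisfy three properties: every vertex lies in some bag; for every edge, both endpoints lie together in some bag; and for every vertex, the bags containing it form a connected subtree. Here edge (d,b) lies in no bag, so the decomposition is invalid.

No — edge (d,b) lies in no bag.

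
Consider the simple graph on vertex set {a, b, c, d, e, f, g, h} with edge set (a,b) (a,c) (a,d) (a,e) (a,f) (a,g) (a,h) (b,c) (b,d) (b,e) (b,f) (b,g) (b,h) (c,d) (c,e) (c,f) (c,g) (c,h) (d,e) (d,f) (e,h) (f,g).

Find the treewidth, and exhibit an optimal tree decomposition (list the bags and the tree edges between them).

Treewidth 4.
One such decomposition:
Bags: B1 = {a, b, c, d, e}  B2 = {a, b, c, d, f}  B3 = {a, b, c, f, g}  B4 = {a, b, c, e, h}
Tree: B1–B2, B2–B3, B1–B4

Each bag holds 5 vertices, so the decomposition has width 4, which upper-bounds the treewidth. On the other hand G contains the 5-clique {a, b, c, d, e}. A clique must lie in a single bag of any decomposition, so no decomposition can have width below 4. The upper and lower bounds meet at 4, so that is the treewidth.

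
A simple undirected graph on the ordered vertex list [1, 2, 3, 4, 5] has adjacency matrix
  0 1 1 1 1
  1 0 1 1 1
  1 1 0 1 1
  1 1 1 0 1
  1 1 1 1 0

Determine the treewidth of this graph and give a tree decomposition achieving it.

Treewidth 4.
One optimal decomposition is:
Bags: B1 = {1, 2, 3, 4, 5}
Tree: (single bag)

A single bag containing all 5 vertices is trivially a valid decomposition of width 4. On the other hand G contains the 5-clique {1, 2, 3, 4, 5}. A clique must lie in a single bag of any decomposition, so no decomposition can have width below 4. The upper and lower bounds meet at 4, so that is the treewidth.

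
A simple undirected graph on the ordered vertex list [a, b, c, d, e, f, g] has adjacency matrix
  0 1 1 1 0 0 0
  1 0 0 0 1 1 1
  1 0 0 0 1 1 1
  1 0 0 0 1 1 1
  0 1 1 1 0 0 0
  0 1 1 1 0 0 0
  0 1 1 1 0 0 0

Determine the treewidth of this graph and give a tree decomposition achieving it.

The largest bag has 4 vertices, giving width 3; this decomposition certifies tw(G) ≤ 3. For the lower bound: the 4 vertex sets {d,e}, {c,g}, {b}, {a} are disjoint, each induces a connected subgraph, and every pair is joined by at least one edge of G. Contracting each set to a single vertex therefore yields K_{4} as a minor, and since treewidth is minor-monotone, tw(G) ≥ tw(K_{4}) = 3. The upper and lower bounds meet at 3, so that is the treewidth.

Treewidth 3.
Bags: B1 = {b, c, d, e}  B2 = {b, c, d, g}  B3 = {a, b, c, d}  B4 = {b, c, d, f}
Tree: B1–B2, B2–B3, B3–B4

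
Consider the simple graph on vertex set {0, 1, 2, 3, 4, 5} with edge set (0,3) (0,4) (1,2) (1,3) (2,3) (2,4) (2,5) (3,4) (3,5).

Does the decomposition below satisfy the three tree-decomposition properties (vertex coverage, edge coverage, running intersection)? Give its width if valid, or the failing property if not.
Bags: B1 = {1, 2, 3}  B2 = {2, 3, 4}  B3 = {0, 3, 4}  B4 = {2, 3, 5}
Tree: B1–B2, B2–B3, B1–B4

Yes; width 2.

Vertex coverage: the bags together contain {0, 1, 2, 3, 4, 5}, the full vertex set. Edge coverage: each edge of G has both endpoints in at least one bag. Running intersection: for every vertex, the bags containing it form a connected subtree. All three properties hold, so this is a valid tree decomposition of width max|bag| − 1 = 2, and hence tw(G) ≤ 2.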